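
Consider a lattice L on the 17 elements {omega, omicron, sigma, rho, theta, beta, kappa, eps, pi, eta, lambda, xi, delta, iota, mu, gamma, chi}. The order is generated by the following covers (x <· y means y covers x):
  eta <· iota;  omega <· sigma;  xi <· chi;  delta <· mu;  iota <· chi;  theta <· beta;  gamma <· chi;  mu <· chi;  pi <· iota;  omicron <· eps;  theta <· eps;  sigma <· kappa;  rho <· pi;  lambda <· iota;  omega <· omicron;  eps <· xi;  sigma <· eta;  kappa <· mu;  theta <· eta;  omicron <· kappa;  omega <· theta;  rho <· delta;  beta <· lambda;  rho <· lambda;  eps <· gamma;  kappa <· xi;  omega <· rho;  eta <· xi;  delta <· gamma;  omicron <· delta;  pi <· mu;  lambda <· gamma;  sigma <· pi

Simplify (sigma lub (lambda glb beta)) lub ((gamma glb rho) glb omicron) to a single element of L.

iota

lambda ∧ beta = beta
sigma ∨ beta = iota
gamma ∧ rho = rho
rho ∧ omicron = omega
iota ∨ omega = iota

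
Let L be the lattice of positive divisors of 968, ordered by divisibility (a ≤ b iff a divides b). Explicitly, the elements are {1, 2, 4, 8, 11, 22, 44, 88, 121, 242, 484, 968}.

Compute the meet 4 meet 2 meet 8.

2

Common lower bounds of {4, 2, 8}: 1, 2.
The greatest among these is 2.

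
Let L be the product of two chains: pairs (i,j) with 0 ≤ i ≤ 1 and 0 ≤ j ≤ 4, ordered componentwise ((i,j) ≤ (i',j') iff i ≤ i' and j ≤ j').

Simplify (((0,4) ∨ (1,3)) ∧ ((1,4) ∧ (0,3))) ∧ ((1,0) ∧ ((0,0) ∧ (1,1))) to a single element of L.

(0,0)

(0,4) ∨ (1,3) = (1,4)
(1,4) ∧ (0,3) = (0,3)
(1,4) ∧ (0,3) = (0,3)
(0,0) ∧ (1,1) = (0,0)
(1,0) ∧ (0,0) = (0,0)
(0,3) ∧ (0,0) = (0,0)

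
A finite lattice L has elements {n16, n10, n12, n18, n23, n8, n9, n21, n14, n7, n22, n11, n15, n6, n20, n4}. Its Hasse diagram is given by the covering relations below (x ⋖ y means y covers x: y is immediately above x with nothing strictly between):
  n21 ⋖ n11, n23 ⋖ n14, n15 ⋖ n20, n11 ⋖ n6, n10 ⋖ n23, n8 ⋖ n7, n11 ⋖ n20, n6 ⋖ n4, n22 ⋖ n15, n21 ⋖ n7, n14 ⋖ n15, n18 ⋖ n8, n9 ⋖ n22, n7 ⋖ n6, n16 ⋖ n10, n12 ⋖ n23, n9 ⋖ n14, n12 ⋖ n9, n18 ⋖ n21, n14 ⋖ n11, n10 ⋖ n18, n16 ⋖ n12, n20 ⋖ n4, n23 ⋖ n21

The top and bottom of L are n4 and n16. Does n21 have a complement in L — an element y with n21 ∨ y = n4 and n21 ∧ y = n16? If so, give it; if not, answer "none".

For every candidate y, either n21 ∨ y ≠ n4 or n21 ∧ y ≠ n16; no complement exists.

none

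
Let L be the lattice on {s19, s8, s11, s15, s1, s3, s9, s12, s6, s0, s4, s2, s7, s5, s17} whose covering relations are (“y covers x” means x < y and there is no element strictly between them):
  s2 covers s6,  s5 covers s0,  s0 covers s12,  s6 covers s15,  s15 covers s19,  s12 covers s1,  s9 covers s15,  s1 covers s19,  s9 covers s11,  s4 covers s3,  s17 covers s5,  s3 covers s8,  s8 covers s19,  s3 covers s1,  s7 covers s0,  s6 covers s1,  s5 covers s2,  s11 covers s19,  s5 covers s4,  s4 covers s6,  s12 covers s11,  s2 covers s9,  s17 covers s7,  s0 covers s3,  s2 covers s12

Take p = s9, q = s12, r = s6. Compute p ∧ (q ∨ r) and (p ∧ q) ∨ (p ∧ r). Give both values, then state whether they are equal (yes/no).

q ∨ r = s2, so p ∧ (q ∨ r) = s9 ∧ s2 = s9.
p ∧ q = s11 and p ∧ r = s15, so (p ∧ q) ∨ (p ∧ r) = s11 ∨ s15 = s9.
Equal: yes.

s9; s9; yes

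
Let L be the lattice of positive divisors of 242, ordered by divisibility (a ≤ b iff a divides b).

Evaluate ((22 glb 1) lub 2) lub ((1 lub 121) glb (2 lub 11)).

22

22 ∧ 1 = 1
1 ∨ 2 = 2
1 ∨ 121 = 121
2 ∨ 11 = 22
121 ∧ 22 = 11
2 ∨ 11 = 22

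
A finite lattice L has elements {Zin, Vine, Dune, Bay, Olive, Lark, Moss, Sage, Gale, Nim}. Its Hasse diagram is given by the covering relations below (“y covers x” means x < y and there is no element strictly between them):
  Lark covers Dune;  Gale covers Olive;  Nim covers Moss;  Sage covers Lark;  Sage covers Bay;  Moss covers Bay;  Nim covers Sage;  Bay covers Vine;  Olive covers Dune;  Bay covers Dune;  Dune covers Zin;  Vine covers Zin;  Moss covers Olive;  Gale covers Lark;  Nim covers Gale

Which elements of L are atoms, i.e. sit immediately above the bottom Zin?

The atoms are exactly the elements that cover Zin: Dune, Vine.

Dune, Vine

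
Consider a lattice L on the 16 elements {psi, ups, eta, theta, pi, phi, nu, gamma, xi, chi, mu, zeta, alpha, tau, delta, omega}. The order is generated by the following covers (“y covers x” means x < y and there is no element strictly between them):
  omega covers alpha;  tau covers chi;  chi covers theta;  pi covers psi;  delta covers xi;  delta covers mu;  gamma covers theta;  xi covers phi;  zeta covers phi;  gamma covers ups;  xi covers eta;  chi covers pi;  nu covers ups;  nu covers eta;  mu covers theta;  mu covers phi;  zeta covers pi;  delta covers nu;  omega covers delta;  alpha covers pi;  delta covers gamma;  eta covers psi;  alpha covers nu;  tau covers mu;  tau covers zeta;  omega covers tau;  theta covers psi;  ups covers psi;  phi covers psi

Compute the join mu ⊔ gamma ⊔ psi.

delta

Common upper bounds of {mu, gamma, psi}: delta, omega.
The least among these is delta.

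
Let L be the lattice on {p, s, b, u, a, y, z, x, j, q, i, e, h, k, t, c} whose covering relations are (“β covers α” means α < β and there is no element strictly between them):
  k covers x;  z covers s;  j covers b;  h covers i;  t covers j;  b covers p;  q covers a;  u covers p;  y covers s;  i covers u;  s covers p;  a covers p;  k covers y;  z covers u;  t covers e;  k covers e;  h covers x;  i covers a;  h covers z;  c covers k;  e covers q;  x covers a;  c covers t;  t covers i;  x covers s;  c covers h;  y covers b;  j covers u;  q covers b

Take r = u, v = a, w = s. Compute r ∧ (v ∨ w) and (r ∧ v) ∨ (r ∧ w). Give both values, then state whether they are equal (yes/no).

v ∨ w = x, so r ∧ (v ∨ w) = u ∧ x = p.
r ∧ v = p and r ∧ w = p, so (r ∧ v) ∨ (r ∧ w) = p ∨ p = p.
Equal: yes.

p; p; yes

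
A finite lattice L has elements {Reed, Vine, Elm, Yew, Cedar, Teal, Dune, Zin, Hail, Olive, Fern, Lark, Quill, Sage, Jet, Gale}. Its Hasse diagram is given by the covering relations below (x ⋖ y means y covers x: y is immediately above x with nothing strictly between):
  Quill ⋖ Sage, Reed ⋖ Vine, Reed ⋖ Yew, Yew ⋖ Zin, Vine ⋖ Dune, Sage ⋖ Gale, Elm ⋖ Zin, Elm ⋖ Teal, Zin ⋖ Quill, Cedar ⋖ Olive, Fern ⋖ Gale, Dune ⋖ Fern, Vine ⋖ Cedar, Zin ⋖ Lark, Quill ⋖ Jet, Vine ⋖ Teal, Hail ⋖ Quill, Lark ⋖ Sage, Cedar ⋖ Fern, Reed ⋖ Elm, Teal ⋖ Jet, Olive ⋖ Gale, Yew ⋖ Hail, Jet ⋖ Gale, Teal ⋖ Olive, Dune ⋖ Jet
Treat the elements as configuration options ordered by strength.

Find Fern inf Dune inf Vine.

Vine

Common lower bounds of {Fern, Dune, Vine}: Reed, Vine.
The greatest among these is Vine.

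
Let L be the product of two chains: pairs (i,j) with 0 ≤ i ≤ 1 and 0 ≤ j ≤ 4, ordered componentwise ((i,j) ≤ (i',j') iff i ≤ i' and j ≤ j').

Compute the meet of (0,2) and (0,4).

In a product of chains, the meet is componentwise min, giving (0,2).

(0,2)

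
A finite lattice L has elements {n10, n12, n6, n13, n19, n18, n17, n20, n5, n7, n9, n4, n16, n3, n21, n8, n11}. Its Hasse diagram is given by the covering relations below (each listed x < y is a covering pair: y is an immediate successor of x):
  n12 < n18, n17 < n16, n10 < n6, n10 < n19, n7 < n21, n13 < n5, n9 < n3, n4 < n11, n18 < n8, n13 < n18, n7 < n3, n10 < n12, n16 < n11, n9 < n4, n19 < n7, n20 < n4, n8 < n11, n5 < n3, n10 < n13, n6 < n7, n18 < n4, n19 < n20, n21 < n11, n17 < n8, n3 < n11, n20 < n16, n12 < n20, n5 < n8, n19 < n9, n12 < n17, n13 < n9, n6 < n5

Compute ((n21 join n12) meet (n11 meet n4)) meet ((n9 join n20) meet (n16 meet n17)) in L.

n21 ∨ n12 = n11
n11 ∧ n4 = n4
n11 ∧ n4 = n4
n9 ∨ n20 = n4
n16 ∧ n17 = n17
n4 ∧ n17 = n12
n4 ∧ n12 = n12

n12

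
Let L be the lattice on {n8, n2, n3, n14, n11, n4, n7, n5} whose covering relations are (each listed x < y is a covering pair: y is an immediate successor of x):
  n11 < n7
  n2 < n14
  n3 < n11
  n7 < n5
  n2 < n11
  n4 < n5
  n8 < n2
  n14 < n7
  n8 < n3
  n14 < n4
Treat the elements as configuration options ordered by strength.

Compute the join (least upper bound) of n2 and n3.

n11

Common upper bounds of {n2, n3}: n11, n5, n7.
The least among these is n11.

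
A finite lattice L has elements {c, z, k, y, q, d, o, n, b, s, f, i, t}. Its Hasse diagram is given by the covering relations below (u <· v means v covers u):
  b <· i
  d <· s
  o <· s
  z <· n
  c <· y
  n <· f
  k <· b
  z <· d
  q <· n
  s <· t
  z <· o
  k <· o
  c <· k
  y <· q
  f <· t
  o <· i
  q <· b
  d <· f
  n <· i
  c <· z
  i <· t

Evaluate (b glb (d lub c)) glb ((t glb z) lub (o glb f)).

c

d ∨ c = d
b ∧ d = c
t ∧ z = z
o ∧ f = z
z ∨ z = z
c ∧ z = c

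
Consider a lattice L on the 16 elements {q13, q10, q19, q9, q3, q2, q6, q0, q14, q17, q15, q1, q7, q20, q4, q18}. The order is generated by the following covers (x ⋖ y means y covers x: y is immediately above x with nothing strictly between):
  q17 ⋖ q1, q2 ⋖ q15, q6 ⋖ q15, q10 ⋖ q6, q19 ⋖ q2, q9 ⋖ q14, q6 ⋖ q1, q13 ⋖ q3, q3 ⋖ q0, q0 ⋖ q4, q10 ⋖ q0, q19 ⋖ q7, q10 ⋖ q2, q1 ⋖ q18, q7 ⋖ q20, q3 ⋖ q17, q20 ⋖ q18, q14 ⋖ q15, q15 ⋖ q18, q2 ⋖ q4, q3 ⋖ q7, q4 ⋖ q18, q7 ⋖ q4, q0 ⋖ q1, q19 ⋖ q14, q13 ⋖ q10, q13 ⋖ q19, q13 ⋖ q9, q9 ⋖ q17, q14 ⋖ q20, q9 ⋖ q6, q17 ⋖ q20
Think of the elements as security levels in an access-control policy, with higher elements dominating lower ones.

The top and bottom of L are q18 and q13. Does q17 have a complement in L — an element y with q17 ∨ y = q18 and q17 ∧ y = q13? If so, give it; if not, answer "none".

q2

Need y with q17 ∨ y = q18 and q17 ∧ y = q13.
Checking each element gives: q2.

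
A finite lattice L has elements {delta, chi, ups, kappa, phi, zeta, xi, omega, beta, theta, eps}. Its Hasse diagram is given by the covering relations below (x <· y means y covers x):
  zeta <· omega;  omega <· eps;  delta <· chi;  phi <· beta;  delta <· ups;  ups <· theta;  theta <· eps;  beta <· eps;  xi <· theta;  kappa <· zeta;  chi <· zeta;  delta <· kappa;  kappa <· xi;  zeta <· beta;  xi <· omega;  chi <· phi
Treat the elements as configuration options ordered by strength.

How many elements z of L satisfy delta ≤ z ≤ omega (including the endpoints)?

6

The interval [delta, omega] = {chi, delta, kappa, omega, xi, zeta}, which has 6 elements.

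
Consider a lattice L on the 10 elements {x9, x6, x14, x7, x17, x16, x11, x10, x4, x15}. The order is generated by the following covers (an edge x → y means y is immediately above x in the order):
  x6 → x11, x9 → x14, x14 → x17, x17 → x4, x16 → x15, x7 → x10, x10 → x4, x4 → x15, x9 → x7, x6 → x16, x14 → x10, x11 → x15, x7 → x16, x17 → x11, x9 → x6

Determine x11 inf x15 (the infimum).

x11

Common lower bounds of {x11, x15}: x11, x14, x17, x6, x9.
The greatest among these is x11.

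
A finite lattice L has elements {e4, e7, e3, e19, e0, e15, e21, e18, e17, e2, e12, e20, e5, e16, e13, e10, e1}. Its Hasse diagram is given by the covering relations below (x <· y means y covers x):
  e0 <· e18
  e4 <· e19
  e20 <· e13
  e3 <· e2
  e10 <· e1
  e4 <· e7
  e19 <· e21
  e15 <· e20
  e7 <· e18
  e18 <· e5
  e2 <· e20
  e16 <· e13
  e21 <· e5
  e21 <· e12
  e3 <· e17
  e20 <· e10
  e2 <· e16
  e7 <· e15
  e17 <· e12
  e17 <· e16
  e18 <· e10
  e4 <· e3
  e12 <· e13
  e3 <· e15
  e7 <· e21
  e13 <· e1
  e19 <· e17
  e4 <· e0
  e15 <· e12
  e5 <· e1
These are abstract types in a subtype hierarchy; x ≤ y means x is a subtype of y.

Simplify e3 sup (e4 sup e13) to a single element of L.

e4 ∨ e13 = e13
e3 ∨ e13 = e13

e13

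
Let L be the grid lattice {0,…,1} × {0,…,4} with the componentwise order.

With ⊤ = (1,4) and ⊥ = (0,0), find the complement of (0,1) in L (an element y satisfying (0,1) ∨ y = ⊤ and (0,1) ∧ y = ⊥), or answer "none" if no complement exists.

none

For every candidate y, either (0,1) ∨ y ≠ (1,4) or (0,1) ∧ y ≠ (0,0); no complement exists.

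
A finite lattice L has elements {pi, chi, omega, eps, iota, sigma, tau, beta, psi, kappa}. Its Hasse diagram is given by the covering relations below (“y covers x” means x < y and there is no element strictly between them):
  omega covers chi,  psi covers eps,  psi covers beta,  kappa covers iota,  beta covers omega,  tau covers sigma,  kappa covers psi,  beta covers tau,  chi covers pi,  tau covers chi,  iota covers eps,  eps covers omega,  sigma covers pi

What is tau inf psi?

Common lower bounds of {tau, psi}: chi, pi, sigma, tau.
The greatest among these is tau.

tau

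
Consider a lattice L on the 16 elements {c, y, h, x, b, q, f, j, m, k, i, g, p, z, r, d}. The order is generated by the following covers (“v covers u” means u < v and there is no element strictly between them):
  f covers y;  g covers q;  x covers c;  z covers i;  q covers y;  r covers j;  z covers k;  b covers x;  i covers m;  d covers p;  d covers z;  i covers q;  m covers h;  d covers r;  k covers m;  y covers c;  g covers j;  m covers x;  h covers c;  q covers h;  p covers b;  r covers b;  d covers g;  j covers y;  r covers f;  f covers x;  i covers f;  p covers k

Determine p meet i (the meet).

Common lower bounds of {p, i}: c, h, m, x.
The greatest among these is m.

m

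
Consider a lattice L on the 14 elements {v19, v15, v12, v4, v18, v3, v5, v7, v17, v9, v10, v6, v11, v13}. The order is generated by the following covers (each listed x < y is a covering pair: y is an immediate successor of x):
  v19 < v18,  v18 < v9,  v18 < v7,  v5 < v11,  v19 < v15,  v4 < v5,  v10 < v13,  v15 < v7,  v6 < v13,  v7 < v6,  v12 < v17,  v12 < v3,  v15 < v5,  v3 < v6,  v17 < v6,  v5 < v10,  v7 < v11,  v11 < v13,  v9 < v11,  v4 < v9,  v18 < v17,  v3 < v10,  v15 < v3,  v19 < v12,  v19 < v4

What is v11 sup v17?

Common upper bounds of {v11, v17}: v13.
The least among these is v13.

v13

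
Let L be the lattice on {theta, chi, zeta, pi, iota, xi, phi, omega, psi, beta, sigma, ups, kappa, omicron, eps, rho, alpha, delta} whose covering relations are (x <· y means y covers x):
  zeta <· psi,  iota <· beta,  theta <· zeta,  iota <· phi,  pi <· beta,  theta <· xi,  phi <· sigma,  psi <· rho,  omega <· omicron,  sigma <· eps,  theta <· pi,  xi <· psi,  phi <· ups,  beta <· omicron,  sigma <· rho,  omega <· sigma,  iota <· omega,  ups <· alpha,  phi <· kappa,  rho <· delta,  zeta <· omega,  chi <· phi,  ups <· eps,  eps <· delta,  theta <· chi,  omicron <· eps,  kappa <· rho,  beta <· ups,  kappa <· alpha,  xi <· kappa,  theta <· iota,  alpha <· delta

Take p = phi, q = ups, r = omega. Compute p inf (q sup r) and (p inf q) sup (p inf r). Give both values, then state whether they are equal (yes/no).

q sup r = eps, so p inf (q sup r) = phi inf eps = phi.
p inf q = phi and p inf r = iota, so (p inf q) sup (p inf r) = phi sup iota = phi.
Equal: yes.

phi; phi; yes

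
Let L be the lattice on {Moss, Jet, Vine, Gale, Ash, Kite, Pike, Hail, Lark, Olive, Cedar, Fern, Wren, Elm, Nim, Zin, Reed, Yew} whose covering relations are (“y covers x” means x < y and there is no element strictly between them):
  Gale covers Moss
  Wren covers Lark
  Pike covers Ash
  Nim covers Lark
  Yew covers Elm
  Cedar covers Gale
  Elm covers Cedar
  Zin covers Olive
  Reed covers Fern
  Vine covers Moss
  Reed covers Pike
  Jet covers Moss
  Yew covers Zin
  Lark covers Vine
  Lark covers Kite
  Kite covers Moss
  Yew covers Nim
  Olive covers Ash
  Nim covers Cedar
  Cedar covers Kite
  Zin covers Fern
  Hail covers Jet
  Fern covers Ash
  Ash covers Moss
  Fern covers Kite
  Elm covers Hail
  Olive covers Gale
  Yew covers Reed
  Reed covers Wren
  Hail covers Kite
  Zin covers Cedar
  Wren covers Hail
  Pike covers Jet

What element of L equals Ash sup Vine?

Ash ∨ Vine = Reed

Reed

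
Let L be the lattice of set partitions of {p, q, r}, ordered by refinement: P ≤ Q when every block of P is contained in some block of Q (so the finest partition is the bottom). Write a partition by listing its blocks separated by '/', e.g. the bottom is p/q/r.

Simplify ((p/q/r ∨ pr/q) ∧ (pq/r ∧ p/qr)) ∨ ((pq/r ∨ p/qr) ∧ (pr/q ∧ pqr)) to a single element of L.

p/q/r ∨ pr/q = pr/q
pq/r ∧ p/qr = p/q/r
pr/q ∧ p/q/r = p/q/r
pq/r ∨ p/qr = pqr
pr/q ∧ pqr = pr/q
pqr ∧ pr/q = pr/q
p/q/r ∨ pr/q = pr/q

pr/q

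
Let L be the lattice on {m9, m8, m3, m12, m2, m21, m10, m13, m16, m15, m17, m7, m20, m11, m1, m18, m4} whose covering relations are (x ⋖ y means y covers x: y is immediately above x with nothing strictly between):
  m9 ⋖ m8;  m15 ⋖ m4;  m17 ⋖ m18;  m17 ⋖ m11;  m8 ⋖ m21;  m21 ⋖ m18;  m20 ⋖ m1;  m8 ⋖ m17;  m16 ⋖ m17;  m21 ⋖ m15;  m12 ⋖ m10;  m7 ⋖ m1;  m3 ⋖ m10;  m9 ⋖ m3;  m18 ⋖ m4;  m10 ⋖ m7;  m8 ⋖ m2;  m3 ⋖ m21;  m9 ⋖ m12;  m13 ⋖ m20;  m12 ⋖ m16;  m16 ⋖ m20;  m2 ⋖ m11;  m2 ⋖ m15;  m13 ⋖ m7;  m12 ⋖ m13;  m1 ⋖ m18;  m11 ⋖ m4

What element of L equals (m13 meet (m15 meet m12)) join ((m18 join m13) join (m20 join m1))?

m18

m15 ∧ m12 = m9
m13 ∧ m9 = m9
m18 ∨ m13 = m18
m20 ∨ m1 = m1
m18 ∨ m1 = m18
m9 ∨ m18 = m18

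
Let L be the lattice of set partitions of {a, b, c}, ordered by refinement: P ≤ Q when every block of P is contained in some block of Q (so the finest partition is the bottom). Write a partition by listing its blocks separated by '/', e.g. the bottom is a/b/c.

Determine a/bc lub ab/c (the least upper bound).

The join of a/bc and ab/c merges any blocks that overlap across the partitions, giving abc.

abc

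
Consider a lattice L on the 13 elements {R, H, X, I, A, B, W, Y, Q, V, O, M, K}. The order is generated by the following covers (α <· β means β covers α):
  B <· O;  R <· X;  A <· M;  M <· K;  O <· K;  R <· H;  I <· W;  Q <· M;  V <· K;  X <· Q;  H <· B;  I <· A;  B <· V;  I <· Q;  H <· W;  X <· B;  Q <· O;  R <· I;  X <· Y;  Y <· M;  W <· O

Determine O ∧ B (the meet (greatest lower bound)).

Common lower bounds of {O, B}: B, H, R, X.
The greatest among these is B.

B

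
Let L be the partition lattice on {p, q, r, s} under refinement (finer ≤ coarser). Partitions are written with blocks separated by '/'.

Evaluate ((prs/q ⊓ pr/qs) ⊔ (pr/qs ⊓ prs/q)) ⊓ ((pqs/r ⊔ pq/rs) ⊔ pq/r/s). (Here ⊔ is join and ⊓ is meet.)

prs/q ∧ pr/qs = pr/q/s
pr/qs ∧ prs/q = pr/q/s
pr/q/s ∨ pr/q/s = pr/q/s
pqs/r ∨ pq/rs = pqrs
pqrs ∨ pq/r/s = pqrs
pr/q/s ∧ pqrs = pr/q/s

pr/q/s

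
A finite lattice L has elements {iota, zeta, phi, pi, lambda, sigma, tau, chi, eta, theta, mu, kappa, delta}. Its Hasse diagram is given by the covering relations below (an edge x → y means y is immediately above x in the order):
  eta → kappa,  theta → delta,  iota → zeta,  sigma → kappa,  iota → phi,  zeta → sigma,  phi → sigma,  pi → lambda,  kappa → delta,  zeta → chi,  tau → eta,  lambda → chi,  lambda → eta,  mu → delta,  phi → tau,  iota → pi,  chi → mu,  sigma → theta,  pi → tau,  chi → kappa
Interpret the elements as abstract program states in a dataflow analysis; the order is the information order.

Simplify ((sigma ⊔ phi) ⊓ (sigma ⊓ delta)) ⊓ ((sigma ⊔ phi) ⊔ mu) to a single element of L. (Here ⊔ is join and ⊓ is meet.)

sigma ∨ phi = sigma
sigma ∧ delta = sigma
sigma ∧ sigma = sigma
sigma ∨ phi = sigma
sigma ∨ mu = delta
sigma ∧ delta = sigma

sigma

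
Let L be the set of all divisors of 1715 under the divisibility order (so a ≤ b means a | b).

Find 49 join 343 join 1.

Common upper bounds of {49, 343, 1}: 1715, 343.
The least among these is 343.

343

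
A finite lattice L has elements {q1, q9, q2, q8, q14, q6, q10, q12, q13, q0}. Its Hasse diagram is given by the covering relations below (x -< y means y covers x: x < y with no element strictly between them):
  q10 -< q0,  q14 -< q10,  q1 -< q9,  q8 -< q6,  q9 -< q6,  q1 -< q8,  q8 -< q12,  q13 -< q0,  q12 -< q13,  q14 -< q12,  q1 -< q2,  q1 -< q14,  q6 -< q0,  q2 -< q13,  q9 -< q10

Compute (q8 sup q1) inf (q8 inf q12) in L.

q8

q8 ∨ q1 = q8
q8 ∧ q12 = q8
q8 ∧ q8 = q8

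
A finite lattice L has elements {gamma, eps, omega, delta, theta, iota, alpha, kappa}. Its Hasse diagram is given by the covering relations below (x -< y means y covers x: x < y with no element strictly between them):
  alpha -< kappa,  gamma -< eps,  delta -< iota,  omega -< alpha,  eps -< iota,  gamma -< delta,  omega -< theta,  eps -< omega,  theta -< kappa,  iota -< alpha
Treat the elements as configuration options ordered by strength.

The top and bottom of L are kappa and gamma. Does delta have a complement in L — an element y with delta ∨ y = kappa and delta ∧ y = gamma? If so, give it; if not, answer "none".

Need y with delta ∨ y = kappa and delta ∧ y = gamma.
Checking each element gives: theta.

theta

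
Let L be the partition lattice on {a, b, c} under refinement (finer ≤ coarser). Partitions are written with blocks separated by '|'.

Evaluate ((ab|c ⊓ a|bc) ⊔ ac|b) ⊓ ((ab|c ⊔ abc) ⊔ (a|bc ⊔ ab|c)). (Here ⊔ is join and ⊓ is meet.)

ab|c ∧ a|bc = a|b|c
a|b|c ∨ ac|b = ac|b
ab|c ∨ abc = abc
a|bc ∨ ab|c = abc
abc ∨ abc = abc
ac|b ∧ abc = ac|b

ac|b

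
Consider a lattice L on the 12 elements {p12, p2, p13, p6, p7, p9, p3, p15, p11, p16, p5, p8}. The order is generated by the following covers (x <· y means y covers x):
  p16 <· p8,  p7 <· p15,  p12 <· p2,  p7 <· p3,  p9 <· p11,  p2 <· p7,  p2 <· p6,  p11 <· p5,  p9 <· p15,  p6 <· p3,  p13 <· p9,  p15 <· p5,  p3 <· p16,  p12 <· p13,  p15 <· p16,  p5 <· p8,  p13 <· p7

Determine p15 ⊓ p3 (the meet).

p7

Common lower bounds of {p15, p3}: p12, p13, p2, p7.
The greatest among these is p7.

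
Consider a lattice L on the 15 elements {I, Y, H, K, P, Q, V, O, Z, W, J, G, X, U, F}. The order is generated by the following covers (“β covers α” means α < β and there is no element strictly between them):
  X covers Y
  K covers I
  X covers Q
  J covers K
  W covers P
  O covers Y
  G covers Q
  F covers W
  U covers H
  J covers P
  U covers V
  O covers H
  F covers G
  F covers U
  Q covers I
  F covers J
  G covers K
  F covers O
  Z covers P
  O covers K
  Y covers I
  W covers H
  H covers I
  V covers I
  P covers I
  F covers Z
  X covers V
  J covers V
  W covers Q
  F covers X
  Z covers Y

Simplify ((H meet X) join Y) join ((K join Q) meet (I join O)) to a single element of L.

O

H ∧ X = I
I ∨ Y = Y
K ∨ Q = G
I ∨ O = O
G ∧ O = K
Y ∨ K = O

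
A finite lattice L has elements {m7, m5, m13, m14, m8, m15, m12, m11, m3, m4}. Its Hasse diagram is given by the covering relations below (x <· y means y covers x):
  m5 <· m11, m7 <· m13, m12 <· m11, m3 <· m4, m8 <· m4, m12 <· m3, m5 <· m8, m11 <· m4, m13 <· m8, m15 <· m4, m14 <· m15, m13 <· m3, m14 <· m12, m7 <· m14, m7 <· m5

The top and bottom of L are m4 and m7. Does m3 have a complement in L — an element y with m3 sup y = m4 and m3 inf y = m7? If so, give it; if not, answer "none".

m5

Need y with m3 ∨ y = m4 and m3 ∧ y = m7.
Checking each element gives: m5.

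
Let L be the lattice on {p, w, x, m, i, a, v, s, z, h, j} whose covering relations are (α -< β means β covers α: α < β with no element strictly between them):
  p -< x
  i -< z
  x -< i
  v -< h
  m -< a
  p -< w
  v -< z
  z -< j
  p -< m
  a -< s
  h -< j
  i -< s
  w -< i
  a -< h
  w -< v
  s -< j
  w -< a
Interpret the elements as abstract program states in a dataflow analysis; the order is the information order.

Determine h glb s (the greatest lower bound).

Common lower bounds of {h, s}: a, m, p, w.
The greatest among these is a.

a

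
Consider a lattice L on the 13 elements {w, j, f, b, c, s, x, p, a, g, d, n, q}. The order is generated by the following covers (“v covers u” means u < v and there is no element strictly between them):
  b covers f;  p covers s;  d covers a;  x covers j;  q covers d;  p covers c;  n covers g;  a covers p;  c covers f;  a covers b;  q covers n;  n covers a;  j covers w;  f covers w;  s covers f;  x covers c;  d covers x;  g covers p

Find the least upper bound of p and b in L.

Common upper bounds of {p, b}: a, d, n, q.
The least among these is a.

a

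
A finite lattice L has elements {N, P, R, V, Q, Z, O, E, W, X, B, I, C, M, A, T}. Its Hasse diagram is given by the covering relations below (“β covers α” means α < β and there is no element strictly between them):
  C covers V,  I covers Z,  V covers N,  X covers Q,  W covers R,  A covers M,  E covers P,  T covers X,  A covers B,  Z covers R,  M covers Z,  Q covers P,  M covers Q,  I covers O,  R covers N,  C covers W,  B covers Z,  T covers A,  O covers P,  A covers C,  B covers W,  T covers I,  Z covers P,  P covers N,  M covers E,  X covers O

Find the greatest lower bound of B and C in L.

Common lower bounds of {B, C}: N, R, W.
The greatest among these is W.

W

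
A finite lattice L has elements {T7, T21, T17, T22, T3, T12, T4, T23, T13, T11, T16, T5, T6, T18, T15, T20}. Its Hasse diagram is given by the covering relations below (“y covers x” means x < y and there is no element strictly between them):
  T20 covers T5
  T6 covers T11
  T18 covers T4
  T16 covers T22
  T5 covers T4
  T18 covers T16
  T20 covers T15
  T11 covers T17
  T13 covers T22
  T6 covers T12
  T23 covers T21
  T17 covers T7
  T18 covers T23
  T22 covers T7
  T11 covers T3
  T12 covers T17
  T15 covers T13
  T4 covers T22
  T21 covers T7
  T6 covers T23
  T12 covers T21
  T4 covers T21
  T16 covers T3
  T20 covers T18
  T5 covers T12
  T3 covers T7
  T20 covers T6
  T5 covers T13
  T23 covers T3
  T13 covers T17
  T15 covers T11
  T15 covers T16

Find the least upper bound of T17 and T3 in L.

T11

Common upper bounds of {T17, T3}: T11, T15, T20, T6.
The least among these is T11.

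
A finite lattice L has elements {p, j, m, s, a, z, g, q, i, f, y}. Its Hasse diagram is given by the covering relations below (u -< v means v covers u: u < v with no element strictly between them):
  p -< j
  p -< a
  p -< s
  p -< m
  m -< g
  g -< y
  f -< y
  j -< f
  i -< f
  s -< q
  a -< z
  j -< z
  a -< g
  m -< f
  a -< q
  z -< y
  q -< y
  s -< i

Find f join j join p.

Common upper bounds of {f, j, p}: f, y.
The least among these is f.

f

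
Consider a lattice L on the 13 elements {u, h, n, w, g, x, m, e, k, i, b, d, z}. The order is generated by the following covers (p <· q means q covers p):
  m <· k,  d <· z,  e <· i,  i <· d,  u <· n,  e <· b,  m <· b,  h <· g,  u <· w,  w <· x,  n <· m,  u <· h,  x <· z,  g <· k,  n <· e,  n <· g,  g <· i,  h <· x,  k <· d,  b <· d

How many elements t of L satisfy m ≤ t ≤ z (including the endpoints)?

5

The interval [m, z] = {b, d, k, m, z}, which has 5 elements.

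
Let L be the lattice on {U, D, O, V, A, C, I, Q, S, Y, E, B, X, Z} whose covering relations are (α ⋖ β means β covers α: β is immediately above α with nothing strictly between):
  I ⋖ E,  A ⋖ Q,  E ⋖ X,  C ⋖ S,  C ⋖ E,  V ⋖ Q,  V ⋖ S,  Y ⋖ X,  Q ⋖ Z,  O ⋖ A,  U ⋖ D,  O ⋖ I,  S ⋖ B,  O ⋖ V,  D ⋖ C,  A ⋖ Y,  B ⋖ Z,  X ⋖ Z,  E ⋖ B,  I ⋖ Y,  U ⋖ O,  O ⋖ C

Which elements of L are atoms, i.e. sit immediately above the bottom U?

The atoms are exactly the elements that cover U: D, O.

D, O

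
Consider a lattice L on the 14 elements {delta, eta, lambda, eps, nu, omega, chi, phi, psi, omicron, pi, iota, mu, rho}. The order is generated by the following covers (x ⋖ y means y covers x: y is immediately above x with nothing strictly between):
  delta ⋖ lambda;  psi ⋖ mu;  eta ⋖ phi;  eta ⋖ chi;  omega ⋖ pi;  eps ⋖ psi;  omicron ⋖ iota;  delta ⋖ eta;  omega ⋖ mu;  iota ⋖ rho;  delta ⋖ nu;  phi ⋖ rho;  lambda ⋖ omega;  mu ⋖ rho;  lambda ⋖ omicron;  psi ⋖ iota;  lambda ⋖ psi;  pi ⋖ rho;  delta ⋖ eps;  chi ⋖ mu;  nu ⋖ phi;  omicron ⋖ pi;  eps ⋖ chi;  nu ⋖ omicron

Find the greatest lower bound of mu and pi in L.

omega

Common lower bounds of {mu, pi}: delta, lambda, omega.
The greatest among these is omega.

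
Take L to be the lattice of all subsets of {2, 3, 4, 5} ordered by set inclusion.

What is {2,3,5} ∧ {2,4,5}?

Under ⊆, meet is intersection: {2,3,5} ∩ {2,4,5} = {2,5}.

{2,5}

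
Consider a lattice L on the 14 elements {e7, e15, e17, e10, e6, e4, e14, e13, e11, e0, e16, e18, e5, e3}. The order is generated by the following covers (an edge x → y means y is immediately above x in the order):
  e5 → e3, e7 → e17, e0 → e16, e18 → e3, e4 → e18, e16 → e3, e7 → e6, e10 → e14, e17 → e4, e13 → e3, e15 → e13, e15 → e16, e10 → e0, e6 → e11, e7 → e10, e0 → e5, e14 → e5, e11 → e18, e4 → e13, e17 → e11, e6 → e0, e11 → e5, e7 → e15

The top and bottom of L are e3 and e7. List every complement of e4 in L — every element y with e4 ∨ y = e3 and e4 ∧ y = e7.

Need y with e4 ∨ y = e3 and e4 ∧ y = e7.
Checking each element gives: e0, e10, e14, e16.

e0, e10, e14, e16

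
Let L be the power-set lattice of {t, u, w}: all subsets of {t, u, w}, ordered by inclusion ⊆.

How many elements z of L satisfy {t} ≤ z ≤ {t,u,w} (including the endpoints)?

4

The interval [{t}, {t,u,w}] = {{t,u,w}, {t,u}, {t,w}, {t}}, which has 4 elements.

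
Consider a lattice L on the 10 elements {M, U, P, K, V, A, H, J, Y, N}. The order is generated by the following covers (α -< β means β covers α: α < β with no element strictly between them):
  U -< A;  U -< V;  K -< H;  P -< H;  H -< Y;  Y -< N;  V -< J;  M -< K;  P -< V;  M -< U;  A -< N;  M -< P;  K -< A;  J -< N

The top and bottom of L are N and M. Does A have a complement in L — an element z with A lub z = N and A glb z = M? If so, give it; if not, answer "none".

P

Need z with A ∨ z = N and A ∧ z = M.
Checking each element gives: P.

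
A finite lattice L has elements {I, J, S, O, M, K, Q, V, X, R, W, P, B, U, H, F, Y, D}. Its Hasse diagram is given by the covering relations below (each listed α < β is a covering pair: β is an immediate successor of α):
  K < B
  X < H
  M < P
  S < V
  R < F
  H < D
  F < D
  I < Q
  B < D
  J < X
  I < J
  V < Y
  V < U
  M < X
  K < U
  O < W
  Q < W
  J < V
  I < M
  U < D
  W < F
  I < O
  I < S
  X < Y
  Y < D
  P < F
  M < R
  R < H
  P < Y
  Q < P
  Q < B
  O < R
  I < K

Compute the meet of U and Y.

Common lower bounds of {U, Y}: I, J, S, V.
The greatest among these is V.

V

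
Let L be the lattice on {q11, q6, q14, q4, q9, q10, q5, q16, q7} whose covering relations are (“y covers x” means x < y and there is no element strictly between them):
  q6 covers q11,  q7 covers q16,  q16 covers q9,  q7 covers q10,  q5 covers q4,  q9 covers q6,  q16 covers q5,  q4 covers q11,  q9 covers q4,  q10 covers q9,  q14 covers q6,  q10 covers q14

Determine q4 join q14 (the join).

Common upper bounds of {q4, q14}: q10, q7.
The least among these is q10.

q10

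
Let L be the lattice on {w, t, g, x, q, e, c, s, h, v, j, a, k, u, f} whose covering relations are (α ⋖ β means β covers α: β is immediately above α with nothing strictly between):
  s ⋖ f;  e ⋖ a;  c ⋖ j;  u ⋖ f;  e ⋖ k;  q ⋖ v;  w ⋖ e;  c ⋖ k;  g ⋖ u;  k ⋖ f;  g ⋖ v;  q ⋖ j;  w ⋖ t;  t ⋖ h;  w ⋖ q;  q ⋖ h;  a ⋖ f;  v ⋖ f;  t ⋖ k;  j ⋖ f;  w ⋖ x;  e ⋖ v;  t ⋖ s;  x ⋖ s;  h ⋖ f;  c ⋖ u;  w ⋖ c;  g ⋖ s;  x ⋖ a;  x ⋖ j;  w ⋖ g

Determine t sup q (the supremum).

h

Common upper bounds of {t, q}: f, h.
The least among these is h.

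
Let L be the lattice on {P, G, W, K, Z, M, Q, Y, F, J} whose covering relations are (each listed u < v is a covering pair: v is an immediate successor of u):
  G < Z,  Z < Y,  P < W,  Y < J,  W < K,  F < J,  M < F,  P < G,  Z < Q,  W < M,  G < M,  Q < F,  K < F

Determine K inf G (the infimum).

Common lower bounds of {K, G}: P.
The greatest among these is P.

P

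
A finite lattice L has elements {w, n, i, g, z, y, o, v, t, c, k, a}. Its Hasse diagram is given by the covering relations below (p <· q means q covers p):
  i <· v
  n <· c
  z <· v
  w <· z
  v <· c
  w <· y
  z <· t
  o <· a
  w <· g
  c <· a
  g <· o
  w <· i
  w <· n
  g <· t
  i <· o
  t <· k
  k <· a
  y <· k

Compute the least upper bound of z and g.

t

Common upper bounds of {z, g}: a, k, t.
The least among these is t.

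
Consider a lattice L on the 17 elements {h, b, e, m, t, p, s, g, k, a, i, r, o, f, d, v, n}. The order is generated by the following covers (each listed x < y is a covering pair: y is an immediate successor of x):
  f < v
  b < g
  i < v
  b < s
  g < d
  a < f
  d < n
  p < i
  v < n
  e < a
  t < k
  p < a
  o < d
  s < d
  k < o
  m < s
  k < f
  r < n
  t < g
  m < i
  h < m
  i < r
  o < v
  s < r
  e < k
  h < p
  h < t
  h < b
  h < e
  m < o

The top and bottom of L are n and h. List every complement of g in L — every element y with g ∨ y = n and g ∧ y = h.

Need y with g ∨ y = n and g ∧ y = h.
Checking each element gives: a, i, p.

a, i, p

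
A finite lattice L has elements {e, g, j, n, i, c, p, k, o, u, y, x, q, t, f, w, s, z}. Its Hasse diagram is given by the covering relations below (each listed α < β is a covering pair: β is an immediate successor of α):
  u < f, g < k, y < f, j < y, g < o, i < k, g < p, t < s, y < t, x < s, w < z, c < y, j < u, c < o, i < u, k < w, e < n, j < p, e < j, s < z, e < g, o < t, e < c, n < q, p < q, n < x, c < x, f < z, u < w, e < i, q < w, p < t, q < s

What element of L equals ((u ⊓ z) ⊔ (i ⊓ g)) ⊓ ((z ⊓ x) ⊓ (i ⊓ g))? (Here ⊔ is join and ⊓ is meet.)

e

u ∧ z = u
i ∧ g = e
u ∨ e = u
z ∧ x = x
i ∧ g = e
x ∧ e = e
u ∧ e = e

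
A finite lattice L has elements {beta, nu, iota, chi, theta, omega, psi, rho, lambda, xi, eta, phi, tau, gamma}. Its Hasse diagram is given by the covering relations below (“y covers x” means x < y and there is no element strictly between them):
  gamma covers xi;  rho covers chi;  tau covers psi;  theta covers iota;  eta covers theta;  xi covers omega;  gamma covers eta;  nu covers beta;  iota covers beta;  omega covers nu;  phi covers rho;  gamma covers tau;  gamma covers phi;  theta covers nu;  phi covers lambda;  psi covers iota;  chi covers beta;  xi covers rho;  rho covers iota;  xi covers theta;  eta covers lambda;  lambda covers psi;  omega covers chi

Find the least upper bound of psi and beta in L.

Common upper bounds of {psi, beta}: eta, gamma, lambda, phi, psi, tau.
The least among these is psi.

psi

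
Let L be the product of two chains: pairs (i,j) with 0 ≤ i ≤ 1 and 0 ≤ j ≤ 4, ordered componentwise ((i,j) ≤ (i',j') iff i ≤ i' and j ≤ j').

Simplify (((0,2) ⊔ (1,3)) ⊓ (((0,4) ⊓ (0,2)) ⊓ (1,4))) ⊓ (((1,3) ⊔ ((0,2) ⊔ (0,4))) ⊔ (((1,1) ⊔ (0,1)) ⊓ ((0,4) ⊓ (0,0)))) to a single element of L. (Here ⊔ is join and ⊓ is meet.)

(0,2)

(0,2) ∨ (1,3) = (1,3)
(0,4) ∧ (0,2) = (0,2)
(0,2) ∧ (1,4) = (0,2)
(1,3) ∧ (0,2) = (0,2)
(0,2) ∨ (0,4) = (0,4)
(1,3) ∨ (0,4) = (1,4)
(1,1) ∨ (0,1) = (1,1)
(0,4) ∧ (0,0) = (0,0)
(1,1) ∧ (0,0) = (0,0)
(1,4) ∨ (0,0) = (1,4)
(0,2) ∧ (1,4) = (0,2)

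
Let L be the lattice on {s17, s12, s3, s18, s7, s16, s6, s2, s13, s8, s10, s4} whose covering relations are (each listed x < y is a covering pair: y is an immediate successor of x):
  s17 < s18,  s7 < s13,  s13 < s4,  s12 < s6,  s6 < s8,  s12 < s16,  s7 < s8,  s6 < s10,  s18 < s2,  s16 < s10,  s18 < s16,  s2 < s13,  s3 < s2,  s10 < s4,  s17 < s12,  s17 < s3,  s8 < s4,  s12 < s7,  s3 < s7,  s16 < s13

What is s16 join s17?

Common upper bounds of {s16, s17}: s10, s13, s16, s4.
The least among these is s16.

s16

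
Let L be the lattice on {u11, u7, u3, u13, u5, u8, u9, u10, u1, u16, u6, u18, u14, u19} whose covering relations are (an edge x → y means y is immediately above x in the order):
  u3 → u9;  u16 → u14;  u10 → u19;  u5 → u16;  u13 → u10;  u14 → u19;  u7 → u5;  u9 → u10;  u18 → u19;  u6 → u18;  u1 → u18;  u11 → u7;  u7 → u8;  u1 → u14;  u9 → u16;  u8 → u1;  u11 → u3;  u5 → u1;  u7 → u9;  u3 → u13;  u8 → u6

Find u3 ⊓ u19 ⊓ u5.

Common lower bounds of {u3, u19, u5}: u11.
The greatest among these is u11.

u11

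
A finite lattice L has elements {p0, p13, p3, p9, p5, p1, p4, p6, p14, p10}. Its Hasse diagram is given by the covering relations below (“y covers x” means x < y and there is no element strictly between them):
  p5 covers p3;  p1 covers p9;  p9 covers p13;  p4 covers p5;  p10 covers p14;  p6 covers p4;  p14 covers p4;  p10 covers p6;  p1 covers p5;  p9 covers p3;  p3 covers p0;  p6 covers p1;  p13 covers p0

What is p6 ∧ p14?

Common lower bounds of {p6, p14}: p0, p3, p4, p5.
The greatest among these is p4.

p4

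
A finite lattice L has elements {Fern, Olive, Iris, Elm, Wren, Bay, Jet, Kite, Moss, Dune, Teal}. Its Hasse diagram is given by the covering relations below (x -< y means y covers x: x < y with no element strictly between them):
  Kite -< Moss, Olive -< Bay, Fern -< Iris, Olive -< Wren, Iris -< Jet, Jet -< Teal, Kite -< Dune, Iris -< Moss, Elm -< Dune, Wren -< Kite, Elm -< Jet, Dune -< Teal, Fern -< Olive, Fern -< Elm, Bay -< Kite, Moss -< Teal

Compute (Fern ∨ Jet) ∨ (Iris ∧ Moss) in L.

Fern ∨ Jet = Jet
Iris ∧ Moss = Iris
Jet ∨ Iris = Jet

Jet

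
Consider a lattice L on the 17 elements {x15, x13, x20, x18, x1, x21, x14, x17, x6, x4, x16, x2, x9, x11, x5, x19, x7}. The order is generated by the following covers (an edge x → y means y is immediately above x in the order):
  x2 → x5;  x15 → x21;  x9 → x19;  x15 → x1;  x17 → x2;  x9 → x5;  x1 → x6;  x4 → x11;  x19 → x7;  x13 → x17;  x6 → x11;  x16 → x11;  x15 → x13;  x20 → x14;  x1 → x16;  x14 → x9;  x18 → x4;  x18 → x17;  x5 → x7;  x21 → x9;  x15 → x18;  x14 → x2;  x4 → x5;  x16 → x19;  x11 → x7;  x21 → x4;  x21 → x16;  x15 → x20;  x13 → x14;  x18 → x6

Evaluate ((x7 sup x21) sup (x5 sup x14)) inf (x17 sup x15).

x17

x7 ∨ x21 = x7
x5 ∨ x14 = x5
x7 ∨ x5 = x7
x17 ∨ x15 = x17
x7 ∧ x17 = x17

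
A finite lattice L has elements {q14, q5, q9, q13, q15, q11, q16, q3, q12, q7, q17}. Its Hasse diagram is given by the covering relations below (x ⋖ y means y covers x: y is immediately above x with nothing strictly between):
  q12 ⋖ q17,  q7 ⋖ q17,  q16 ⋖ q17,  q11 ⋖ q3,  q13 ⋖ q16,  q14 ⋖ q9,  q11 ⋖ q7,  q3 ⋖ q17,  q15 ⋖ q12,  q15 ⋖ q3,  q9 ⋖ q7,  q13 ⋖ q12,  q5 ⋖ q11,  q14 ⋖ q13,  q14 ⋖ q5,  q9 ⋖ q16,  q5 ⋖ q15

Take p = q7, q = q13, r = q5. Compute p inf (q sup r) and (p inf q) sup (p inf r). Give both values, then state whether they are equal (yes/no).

q5; q5; yes

q sup r = q12, so p inf (q sup r) = q7 inf q12 = q5.
p inf q = q14 and p inf r = q5, so (p inf q) sup (p inf r) = q14 sup q5 = q5.
Equal: yes.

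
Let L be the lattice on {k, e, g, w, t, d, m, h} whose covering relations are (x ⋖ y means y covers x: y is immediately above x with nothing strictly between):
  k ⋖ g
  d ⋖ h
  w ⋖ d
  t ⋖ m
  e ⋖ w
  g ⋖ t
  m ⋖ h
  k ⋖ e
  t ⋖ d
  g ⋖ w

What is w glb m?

Common lower bounds of {w, m}: g, k.
The greatest among these is g.

g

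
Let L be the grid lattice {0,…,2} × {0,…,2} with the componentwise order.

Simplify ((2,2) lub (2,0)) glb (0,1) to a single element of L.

(2,2) ∨ (2,0) = (2,2)
(2,2) ∧ (0,1) = (0,1)

(0,1)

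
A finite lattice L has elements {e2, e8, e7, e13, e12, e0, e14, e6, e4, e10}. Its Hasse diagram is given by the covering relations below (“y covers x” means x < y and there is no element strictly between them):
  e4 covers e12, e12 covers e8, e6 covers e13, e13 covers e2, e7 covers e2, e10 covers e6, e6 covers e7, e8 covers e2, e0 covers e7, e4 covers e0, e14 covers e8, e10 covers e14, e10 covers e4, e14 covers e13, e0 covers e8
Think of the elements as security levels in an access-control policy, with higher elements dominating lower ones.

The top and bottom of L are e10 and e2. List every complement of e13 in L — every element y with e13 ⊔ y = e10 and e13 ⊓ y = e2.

e0, e12, e4

Need y with e13 ∨ y = e10 and e13 ∧ y = e2.
Checking each element gives: e0, e12, e4.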